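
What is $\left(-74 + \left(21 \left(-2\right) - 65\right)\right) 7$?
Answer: $-1267$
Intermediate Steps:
$\left(-74 + \left(21 \left(-2\right) - 65\right)\right) 7 = \left(-74 - 107\right) 7 = \left(-181\right) 7 = -1267$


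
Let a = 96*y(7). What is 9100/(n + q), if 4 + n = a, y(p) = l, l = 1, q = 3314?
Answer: 350/131 ≈ 2.6718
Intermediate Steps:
y(p) = 1
a = 96 (a = 96*1 = 96)
n = 92 (n = -4 + 96 = 92)
9100/(n + q) = 9100/(92 + 3314) = 9100/3406 = 9100*(1/3406) = 350/131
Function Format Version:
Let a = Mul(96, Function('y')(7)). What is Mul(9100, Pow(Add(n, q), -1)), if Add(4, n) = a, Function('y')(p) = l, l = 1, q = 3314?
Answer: Rational(350, 131) ≈ 2.6718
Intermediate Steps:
Function('y')(p) = 1
a = 96 (a = Mul(96, 1) = 96)
n = 92 (n = Add(-4, 96) = 92)
Mul(9100, Pow(Add(n, q), -1)) = Mul(9100, Pow(Add(92, 3314), -1)) = Mul(9100, Pow(3406, -1)) = Mul(9100, Rational(1, 3406)) = Rational(350, 131)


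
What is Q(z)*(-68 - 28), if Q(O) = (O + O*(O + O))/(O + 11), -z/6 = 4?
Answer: 108288/13 ≈ 8329.8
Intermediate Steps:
z = -24 (z = -6*4 = -24)
Q(O) = (O + 2*O²)/(11 + O) (Q(O) = (O + O*(2*O))/(11 + O) = (O + 2*O²)/(11 + O))
Q(z)*(-68 - 28) = (-24*(1 + 2*(-24))/(11 - 24))*(-68 - 28) = -24*(1 - 48)/(-13)*(-96) = -24*(-1/13)*(-47)*(-96) = -1128/13*(-96) = 108288/13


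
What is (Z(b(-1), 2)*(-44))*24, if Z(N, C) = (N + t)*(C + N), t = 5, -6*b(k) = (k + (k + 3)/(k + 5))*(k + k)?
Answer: -28072/3 ≈ -9357.3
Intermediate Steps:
b(k) = -k*(k + (3 + k)/(5 + k))/3 (b(k) = -(k + (k + 3)/(k + 5))*(k + k)/6 = -(k + (3 + k)/(5 + k))*2*k/6 = -k*(k + (3 + k)/(5 + k))/3)
Z(N, C) = (5 + N)*(C + N) (Z(N, C) = (N + 5)*(C + N) = (5 + N)*(C + N))
(Z(b(-1), 2)*(-44))*24 = (((-1*(-1)*(3 + (-1)**2 + 6*(-1))/(15 + 3*(-1)))**2 + 5*2 + 5*(-1*(-1)*(3 + (-1)**2 + 6*(-1))/(15 + 3*(-1))) + 2*(-1*(-1)*(3 + (-1)**2 + 6*(-1))/(15 + 3*(-1))))*(-44))*24 = (((-1*(-1)*(3 + 1 - 6)/(15 - 3))**2 + 10 + 5*(-1*(-1)*(3 + 1 - 6)/(15 - 3)) + 2*(-1*(-1)*(3 + 1 - 6)/(15 - 3)))*(-44))*24 = (((-1*(-1)*(-2)/12)**2 + 10 + 5*(-1*(-1)*(-2)/12) + 2*(-1*(-1)*(-2)/12))*(-44))*24 = (((-1*(-1)*1/12*(-2))**2 + 10 + 5*(-1*(-1)*1/12*(-2)) + 2*(-1*(-1)*1/12*(-2)))*(-44))*24 = (((-1/6)**2 + 10 + 5*(-1/6) + 2*(-1/6))*(-44))*24 = ((1/36 + 10 - 5/6 - 1/3)*(-44))*24 = ((319/36)*(-44))*24 = -3509/9*24 = -28072/3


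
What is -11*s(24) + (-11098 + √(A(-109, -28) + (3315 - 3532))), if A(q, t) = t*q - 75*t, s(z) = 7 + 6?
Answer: -11241 + √4935 ≈ -11171.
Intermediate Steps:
s(z) = 13
A(q, t) = -75*t + q*t (A(q, t) = q*t - 75*t = -75*t + q*t)
-11*s(24) + (-11098 + √(A(-109, -28) + (3315 - 3532))) = -11*13 + (-11098 + √(-28*(-75 - 109) + (3315 - 3532))) = -143 + (-11098 + √(-28*(-184) - 217)) = -143 + (-11098 + √(5152 - 217)) = -143 + (-11098 + √4935) = -11241 + √4935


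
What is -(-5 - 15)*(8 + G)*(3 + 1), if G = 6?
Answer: 1120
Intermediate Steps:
-(-5 - 15)*(8 + G)*(3 + 1) = -(-5 - 15)*(8 + 6)*(3 + 1) = -(-20)*14*4 = -(-20)*56 = -1*(-1120) = 1120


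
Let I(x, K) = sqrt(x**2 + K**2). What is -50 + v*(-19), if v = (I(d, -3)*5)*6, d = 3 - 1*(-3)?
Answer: -50 - 1710*sqrt(5) ≈ -3873.7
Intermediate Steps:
d = 6 (d = 3 + 3 = 6)
I(x, K) = sqrt(K**2 + x**2)
v = 90*sqrt(5) (v = (sqrt((-3)**2 + 6**2)*5)*6 = (sqrt(9 + 36)*5)*6 = (sqrt(45)*5)*6 = ((3*sqrt(5))*5)*6 = (15*sqrt(5))*6 = 90*sqrt(5) ≈ 201.25)
-50 + v*(-19) = -50 + (90*sqrt(5))*(-19) = -50 - 1710*sqrt(5)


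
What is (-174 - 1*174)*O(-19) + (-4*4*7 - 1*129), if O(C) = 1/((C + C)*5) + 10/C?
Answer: -5321/95 ≈ -56.010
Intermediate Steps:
O(C) = 101/(10*C) (O(C) = (⅕)/(2*C) + 10/C = (1/(2*C))*(⅕) + 10/C = 1/(10*C) + 10/C = 101/(10*C))
(-174 - 1*174)*O(-19) + (-4*4*7 - 1*129) = (-174 - 1*174)*((101/10)/(-19)) + (-4*4*7 - 1*129) = (-174 - 174)*((101/10)*(-1/19)) + (-16*7 - 129) = -348*(-101/190) + (-112 - 129) = 17574/95 - 241 = -5321/95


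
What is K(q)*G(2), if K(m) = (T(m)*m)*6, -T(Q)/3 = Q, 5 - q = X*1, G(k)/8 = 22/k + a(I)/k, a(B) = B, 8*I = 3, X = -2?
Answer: -78939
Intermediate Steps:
I = 3/8 (I = (⅛)*3 = 3/8 ≈ 0.37500)
G(k) = 179/k (G(k) = 8*(22/k + 3/(8*k)) = 8*(179/(8*k)) = 179/k)
q = 7 (q = 5 - (-2) = 5 - 1*(-2) = 5 + 2 = 7)
T(Q) = -3*Q
K(m) = -18*m² (K(m) = ((-3*m)*m)*6 = -3*m²*6 = -18*m²)
K(q)*G(2) = (-18*7²)*(179/2) = (-18*49)*(179*(½)) = -882*179/2 = -78939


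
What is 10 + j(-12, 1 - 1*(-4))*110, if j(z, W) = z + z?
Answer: -2630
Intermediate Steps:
j(z, W) = 2*z
10 + j(-12, 1 - 1*(-4))*110 = 10 + (2*(-12))*110 = 10 - 24*110 = 10 - 2640 = -2630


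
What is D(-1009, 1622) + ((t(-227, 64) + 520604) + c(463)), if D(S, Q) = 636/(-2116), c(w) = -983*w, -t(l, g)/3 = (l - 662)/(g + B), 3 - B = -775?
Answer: 29165020515/445418 ≈ 65478.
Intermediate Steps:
B = 778 (B = 3 - 1*(-775) = 3 + 775 = 778)
t(l, g) = -3*(-662 + l)/(778 + g) (t(l, g) = -3*(l - 662)/(g + 778) = -3*(-662 + l)/(778 + g))
D(S, Q) = -159/529 (D(S, Q) = 636*(-1/2116) = -159/529)
D(-1009, 1622) + ((t(-227, 64) + 520604) + c(463)) = -159/529 + ((3*(662 - 1*(-227))/(778 + 64) + 520604) - 983*463) = -159/529 + ((3*(662 + 227)/842 + 520604) - 455129) = -159/529 + ((3*(1/842)*889 + 520604) - 455129) = -159/529 + ((2667/842 + 520604) - 455129) = -159/529 + (438351235/842 - 455129) = -159/529 + 55132617/842 = 29165020515/445418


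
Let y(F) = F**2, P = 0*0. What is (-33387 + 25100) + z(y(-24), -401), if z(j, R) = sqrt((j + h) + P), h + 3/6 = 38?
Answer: -8287 + sqrt(2454)/2 ≈ -8262.2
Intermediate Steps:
h = 75/2 (h = -1/2 + 38 = 75/2 ≈ 37.500)
P = 0
z(j, R) = sqrt(75/2 + j) (z(j, R) = sqrt((j + 75/2) + 0) = sqrt((75/2 + j) + 0) = sqrt(75/2 + j))
(-33387 + 25100) + z(y(-24), -401) = (-33387 + 25100) + sqrt(150 + 4*(-24)**2)/2 = -8287 + sqrt(150 + 4*576)/2 = -8287 + sqrt(150 + 2304)/2 = -8287 + sqrt(2454)/2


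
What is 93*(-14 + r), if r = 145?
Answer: 12183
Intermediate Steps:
93*(-14 + r) = 93*(-14 + 145) = 93*131 = 12183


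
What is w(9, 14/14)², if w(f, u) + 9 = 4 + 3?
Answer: 4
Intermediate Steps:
w(f, u) = -2 (w(f, u) = -9 + (4 + 3) = -9 + 7 = -2)
w(9, 14/14)² = (-2)² = 4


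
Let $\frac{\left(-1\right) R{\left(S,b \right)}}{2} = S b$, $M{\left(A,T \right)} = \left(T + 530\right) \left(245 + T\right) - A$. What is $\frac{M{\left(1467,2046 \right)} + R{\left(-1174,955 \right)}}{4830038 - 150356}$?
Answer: $\frac{2714163}{1559894} \approx 1.74$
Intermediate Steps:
$M{\left(A,T \right)} = - A + \left(245 + T\right) \left(530 + T\right)$ ($M{\left(A,T \right)} = \left(530 + T\right) \left(245 + T\right) - A = \left(245 + T\right) \left(530 + T\right) - A = - A + \left(245 + T\right) \left(530 + T\right)$)
$R{\left(S,b \right)} = - 2 S b$
$\frac{M{\left(1467,2046 \right)} + R{\left(-1174,955 \right)}}{4830038 - 150356} = \frac{\left(129850 + 2046^{2} - 1467 + 775 \cdot 2046\right) - \left(-2348\right) 955}{4830038 - 150356} = \frac{\left(129850 + 4186116 - 1467 + 1585650\right) + 2242340}{4679682} = \left(5900149 + 2242340\right) \frac{1}{4679682} = 8142489 \cdot \frac{1}{4679682} = \frac{2714163}{1559894}$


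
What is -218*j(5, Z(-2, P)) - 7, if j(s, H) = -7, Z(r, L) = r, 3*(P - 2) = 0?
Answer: 1519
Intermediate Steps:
P = 2 (P = 2 + (1/3)*0 = 2 + 0 = 2)
-218*j(5, Z(-2, P)) - 7 = -218*(-7) - 7 = 1526 - 7 = 1519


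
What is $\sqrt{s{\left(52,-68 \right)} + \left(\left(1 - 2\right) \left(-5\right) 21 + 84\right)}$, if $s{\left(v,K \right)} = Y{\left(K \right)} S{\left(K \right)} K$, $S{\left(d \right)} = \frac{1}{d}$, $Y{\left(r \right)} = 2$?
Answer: $\sqrt{191} \approx 13.82$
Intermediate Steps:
$s{\left(v,K \right)} = 2$ ($s{\left(v,K \right)} = \frac{2}{K} K = 2$)
$\sqrt{s{\left(52,-68 \right)} + \left(\left(1 - 2\right) \left(-5\right) 21 + 84\right)} = \sqrt{2 + \left(\left(1 - 2\right) \left(-5\right) 21 + 84\right)} = \sqrt{2 + \left(\left(-1\right) \left(-5\right) 21 + 84\right)} = \sqrt{2 + \left(5 \cdot 21 + 84\right)} = \sqrt{2 + \left(105 + 84\right)} = \sqrt{2 + 189} = \sqrt{191}$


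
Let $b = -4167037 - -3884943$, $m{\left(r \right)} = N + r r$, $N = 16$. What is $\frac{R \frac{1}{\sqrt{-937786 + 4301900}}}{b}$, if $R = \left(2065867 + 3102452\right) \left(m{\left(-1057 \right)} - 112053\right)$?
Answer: $- \frac{99908774589 \sqrt{19906}}{1403840791} \approx -10041.0$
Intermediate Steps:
$m{\left(r \right)} = 16 + r^{2}$ ($m{\left(r \right)} = 16 + r r = 16 + r^{2}$)
$R = 5195256278628$ ($R = \left(2065867 + 3102452\right) \left(\left(16 + \left(-1057\right)^{2}\right) - 112053\right) = 5168319 \left(\left(16 + 1117249\right) - 112053\right) = 5168319 \left(1117265 - 112053\right) = 5168319 \cdot 1005212 = 5195256278628$)
$b = -282094$ ($b = -4167037 + 3884943 = -282094$)
$\frac{R \frac{1}{\sqrt{-937786 + 4301900}}}{b} = \frac{5195256278628 \frac{1}{\sqrt{-937786 + 4301900}}}{-282094} = \frac{5195256278628}{\sqrt{3364114}} \left(- \frac{1}{282094}\right) = \frac{5195256278628}{13 \sqrt{19906}} \left(- \frac{1}{282094}\right) = 5195256278628 \frac{\sqrt{19906}}{258778} \left(- \frac{1}{282094}\right) = \frac{199817549178 \sqrt{19906}}{9953} \left(- \frac{1}{282094}\right) = - \frac{99908774589 \sqrt{19906}}{1403840791}$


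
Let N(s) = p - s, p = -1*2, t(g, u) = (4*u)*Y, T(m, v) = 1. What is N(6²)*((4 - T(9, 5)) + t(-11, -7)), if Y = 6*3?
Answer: 19038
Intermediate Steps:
Y = 18
t(g, u) = 72*u (t(g, u) = (4*u)*18 = 72*u)
p = -2
N(s) = -2 - s
N(6²)*((4 - T(9, 5)) + t(-11, -7)) = (-2 - 1*6²)*((4 - 1*1) + 72*(-7)) = (-2 - 1*36)*((4 - 1) - 504) = (-2 - 36)*(3 - 504) = -38*(-501) = 19038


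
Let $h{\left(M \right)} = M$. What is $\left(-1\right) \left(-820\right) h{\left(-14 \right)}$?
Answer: $-11480$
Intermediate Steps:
$\left(-1\right) \left(-820\right) h{\left(-14 \right)} = \left(-1\right) \left(-820\right) \left(-14\right) = 820 \left(-14\right) = -11480$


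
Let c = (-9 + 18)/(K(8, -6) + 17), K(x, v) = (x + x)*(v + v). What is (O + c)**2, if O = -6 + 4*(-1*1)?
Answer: 3094081/30625 ≈ 101.03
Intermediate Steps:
K(x, v) = 4*v*x (K(x, v) = (2*x)*(2*v) = 4*v*x)
O = -10 (O = -6 + 4*(-1) = -6 - 4 = -10)
c = -9/175 (c = (-9 + 18)/(4*(-6)*8 + 17) = 9/(-192 + 17) = 9/(-175) = 9*(-1/175) = -9/175 ≈ -0.051429)
(O + c)**2 = (-10 - 9/175)**2 = (-1759/175)**2 = 3094081/30625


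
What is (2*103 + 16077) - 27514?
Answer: -11231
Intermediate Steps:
(2*103 + 16077) - 27514 = (206 + 16077) - 27514 = 16283 - 27514 = -11231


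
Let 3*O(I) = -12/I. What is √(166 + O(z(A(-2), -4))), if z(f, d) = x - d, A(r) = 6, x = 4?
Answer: √662/2 ≈ 12.865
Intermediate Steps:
z(f, d) = 4 - d
O(I) = -4/I (O(I) = (-12/I)/3 = -4/I)
√(166 + O(z(A(-2), -4))) = √(166 - 4/(4 - 1*(-4))) = √(166 - 4/(4 + 4)) = √(166 - 4/8) = √(166 - 4*⅛) = √(166 - ½) = √(331/2) = √662/2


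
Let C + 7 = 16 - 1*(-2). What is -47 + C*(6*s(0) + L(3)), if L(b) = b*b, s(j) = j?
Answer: 52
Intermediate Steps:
C = 11 (C = -7 + (16 - 1*(-2)) = -7 + (16 + 2) = -7 + 18 = 11)
L(b) = b**2
-47 + C*(6*s(0) + L(3)) = -47 + 11*(6*0 + 3**2) = -47 + 11*(0 + 9) = -47 + 11*9 = -47 + 99 = 52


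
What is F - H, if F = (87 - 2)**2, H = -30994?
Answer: 38219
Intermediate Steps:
F = 7225 (F = 85**2 = 7225)
F - H = 7225 - 1*(-30994) = 7225 + 30994 = 38219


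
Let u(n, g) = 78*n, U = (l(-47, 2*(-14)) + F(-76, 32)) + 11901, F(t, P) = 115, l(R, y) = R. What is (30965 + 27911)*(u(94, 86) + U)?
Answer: 1136365676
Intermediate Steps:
U = 11969 (U = (-47 + 115) + 11901 = 68 + 11901 = 11969)
(30965 + 27911)*(u(94, 86) + U) = (30965 + 27911)*(78*94 + 11969) = 58876*(7332 + 11969) = 58876*19301 = 1136365676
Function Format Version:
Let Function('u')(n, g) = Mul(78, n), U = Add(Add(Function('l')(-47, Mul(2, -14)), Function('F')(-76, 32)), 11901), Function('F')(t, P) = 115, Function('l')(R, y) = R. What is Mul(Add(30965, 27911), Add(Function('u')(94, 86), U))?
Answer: 1136365676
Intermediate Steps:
U = 11969 (U = Add(Add(-47, 115), 11901) = Add(68, 11901) = 11969)
Mul(Add(30965, 27911), Add(Function('u')(94, 86), U)) = Mul(Add(30965, 27911), Add(Mul(78, 94), 11969)) = Mul(58876, Add(7332, 11969)) = Mul(58876, 19301) = 1136365676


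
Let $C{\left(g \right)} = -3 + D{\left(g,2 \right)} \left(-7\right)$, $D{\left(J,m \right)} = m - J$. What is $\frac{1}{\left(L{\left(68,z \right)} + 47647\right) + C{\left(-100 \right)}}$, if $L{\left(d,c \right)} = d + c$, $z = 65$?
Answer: $\frac{1}{47063} \approx 2.1248 \cdot 10^{-5}$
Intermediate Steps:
$L{\left(d,c \right)} = c + d$
$C{\left(g \right)} = -17 + 7 g$ ($C{\left(g \right)} = -3 + \left(2 - g\right) \left(-7\right) = -3 + \left(-14 + 7 g\right) = -17 + 7 g$)
$\frac{1}{\left(L{\left(68,z \right)} + 47647\right) + C{\left(-100 \right)}} = \frac{1}{\left(\left(65 + 68\right) + 47647\right) + \left(-17 + 7 \left(-100\right)\right)} = \frac{1}{\left(133 + 47647\right) - 717} = \frac{1}{47780 - 717} = \frac{1}{47063}$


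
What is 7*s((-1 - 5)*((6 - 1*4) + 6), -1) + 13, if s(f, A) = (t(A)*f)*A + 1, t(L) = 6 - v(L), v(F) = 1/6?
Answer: 1980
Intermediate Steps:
v(F) = ⅙
t(L) = 35/6 (t(L) = 6 - 1*⅙ = 6 - ⅙ = 35/6)
s(f, A) = 1 + 35*A*f/6 (s(f, A) = (35*f/6)*A + 1 = 35*A*f/6 + 1 = 1 + 35*A*f/6)
7*s((-1 - 5)*((6 - 1*4) + 6), -1) + 13 = 7*(1 + (35/6)*(-1)*((-1 - 5)*((6 - 1*4) + 6))) + 13 = 7*(1 + (35/6)*(-1)*(-6*((6 - 4) + 6))) + 13 = 7*(1 + (35/6)*(-1)*(-6*(2 + 6))) + 13 = 7*(1 + (35/6)*(-1)*(-6*8)) + 13 = 7*(1 + (35/6)*(-1)*(-48)) + 13 = 7*(1 + 280) + 13 = 7*281 + 13 = 1967 + 13 = 1980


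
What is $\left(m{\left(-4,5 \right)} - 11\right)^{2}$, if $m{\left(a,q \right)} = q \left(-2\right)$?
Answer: $441$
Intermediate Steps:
$m{\left(a,q \right)} = - 2 q$
$\left(m{\left(-4,5 \right)} - 11\right)^{2} = \left(\left(-2\right) 5 - 11\right)^{2} = \left(-10 - 11\right)^{2} = \left(-21\right)^{2} = 441$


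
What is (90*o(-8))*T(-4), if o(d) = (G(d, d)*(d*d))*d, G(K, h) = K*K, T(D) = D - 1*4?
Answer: 23592960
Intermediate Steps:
T(D) = -4 + D (T(D) = D - 4 = -4 + D)
G(K, h) = K**2
o(d) = d**5 (o(d) = (d**2*(d*d))*d = (d**2*d**2)*d = d**4*d = d**5)
(90*o(-8))*T(-4) = (90*(-8)**5)*(-4 - 4) = (90*(-32768))*(-8) = -2949120*(-8) = 23592960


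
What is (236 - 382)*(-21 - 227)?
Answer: 36208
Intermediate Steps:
(236 - 382)*(-21 - 227) = -146*(-248) = 36208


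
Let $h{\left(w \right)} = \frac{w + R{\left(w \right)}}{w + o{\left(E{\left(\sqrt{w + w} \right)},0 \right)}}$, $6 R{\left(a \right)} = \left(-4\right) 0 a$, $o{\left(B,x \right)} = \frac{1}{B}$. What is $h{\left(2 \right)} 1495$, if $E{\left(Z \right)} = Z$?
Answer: $1196$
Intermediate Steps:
$R{\left(a \right)} = 0$ ($R{\left(a \right)} = \frac{\left(-4\right) 0 a}{6} = \frac{0 a}{6} = \frac{1}{6} \cdot 0 = 0$)
$h{\left(w \right)} = \frac{w}{w + \frac{\sqrt{2}}{2 \sqrt{w}}}$ ($h{\left(w \right)} = \frac{w + 0}{w + \frac{1}{\sqrt{w + w}}} = \frac{w}{w + \frac{1}{\sqrt{2 w}}} = \frac{w}{w + \frac{1}{\sqrt{2} \sqrt{w}}} = \frac{w}{w + \frac{\sqrt{2}}{2 \sqrt{w}}}$)
$h{\left(2 \right)} 1495 = \frac{2 \cdot 2^{\frac{3}{2}}}{\sqrt{2} + 2 \cdot 2^{\frac{3}{2}}} \cdot 1495 = \frac{2 \cdot 2 \sqrt{2}}{\sqrt{2} + 2 \cdot 2 \sqrt{2}} \cdot 1495 = \frac{2 \cdot 2 \sqrt{2}}{\sqrt{2} + 4 \sqrt{2}} \cdot 1495 = \frac{2 \cdot 2 \sqrt{2}}{5 \sqrt{2}} \cdot 1495 = 2 \cdot 2 \sqrt{2} \frac{\sqrt{2}}{10} \cdot 1495 = \frac{4}{5} \cdot 1495 = 1196$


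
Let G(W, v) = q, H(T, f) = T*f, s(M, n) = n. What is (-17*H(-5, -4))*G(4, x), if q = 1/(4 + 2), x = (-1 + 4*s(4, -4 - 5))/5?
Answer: -170/3 ≈ -56.667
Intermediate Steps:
x = -37/5 (x = (-1 + 4*(-4 - 5))/5 = (-1 + 4*(-9))*(⅕) = (-1 - 36)*(⅕) = -37*⅕ = -37/5 ≈ -7.4000)
q = ⅙ (q = 1/6 = ⅙ ≈ 0.16667)
G(W, v) = ⅙
(-17*H(-5, -4))*G(4, x) = -(-85)*(-4)*(⅙) = -17*20*(⅙) = -340*⅙ = -170/3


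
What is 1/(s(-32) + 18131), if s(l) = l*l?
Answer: 1/19155 ≈ 5.2206e-5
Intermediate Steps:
s(l) = l**2
1/(s(-32) + 18131) = 1/((-32)**2 + 18131) = 1/(1024 + 18131) = 1/19155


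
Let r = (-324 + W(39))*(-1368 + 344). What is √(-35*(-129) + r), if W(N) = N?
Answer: √296355 ≈ 544.38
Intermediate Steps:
r = 291840 (r = (-324 + 39)*(-1368 + 344) = -285*(-1024) = 291840)
√(-35*(-129) + r) = √(-35*(-129) + 291840) = √(4515 + 291840) = √296355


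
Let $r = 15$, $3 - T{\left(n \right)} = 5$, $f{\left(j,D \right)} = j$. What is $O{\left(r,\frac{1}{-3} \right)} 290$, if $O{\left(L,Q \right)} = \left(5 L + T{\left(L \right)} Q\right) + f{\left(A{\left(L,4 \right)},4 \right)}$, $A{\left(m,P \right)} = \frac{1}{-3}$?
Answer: $\frac{65540}{3} \approx 21847.0$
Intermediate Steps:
$A{\left(m,P \right)} = - \frac{1}{3}$
$T{\left(n \right)} = -2$ ($T{\left(n \right)} = 3 - 5 = -2$)
$O{\left(L,Q \right)} = - \frac{1}{3} - 2 Q + 5 L$ ($O{\left(L,Q \right)} = \left(5 L - 2 Q\right) - \frac{1}{3} = \left(- 2 Q + 5 L\right) - \frac{1}{3} = - \frac{1}{3} - 2 Q + 5 L$)
$O{\left(r,\frac{1}{-3} \right)} 290 = \left(- \frac{1}{3} - \frac{2}{-3} + 5 \cdot 15\right) 290 = \left(- \frac{1}{3} - - \frac{2}{3} + 75\right) 290 = \left(- \frac{1}{3} + \frac{2}{3} + 75\right) 290 = \frac{226}{3} \cdot 290 = \frac{65540}{3}$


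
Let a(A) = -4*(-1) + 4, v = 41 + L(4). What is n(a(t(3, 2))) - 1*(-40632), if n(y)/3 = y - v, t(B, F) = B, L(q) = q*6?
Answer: 40461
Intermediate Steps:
L(q) = 6*q
v = 65 (v = 41 + 6*4 = 41 + 24 = 65)
a(A) = 8 (a(A) = 4 + 4 = 8)
n(y) = -195 + 3*y (n(y) = 3*(y - 1*65) = 3*(y - 65) = 3*(-65 + y) = -195 + 3*y)
n(a(t(3, 2))) - 1*(-40632) = (-195 + 3*8) - 1*(-40632) = (-195 + 24) + 40632 = -171 + 40632 = 40461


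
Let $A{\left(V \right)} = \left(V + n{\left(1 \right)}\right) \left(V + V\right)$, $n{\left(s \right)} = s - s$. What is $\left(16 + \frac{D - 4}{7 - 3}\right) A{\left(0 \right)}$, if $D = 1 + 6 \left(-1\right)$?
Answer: $0$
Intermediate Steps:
$n{\left(s \right)} = 0$
$A{\left(V \right)} = 2 V^{2}$ ($A{\left(V \right)} = \left(V + 0\right) \left(V + V\right) = V 2 V = 2 V^{2}$)
$D = -5$ ($D = 1 - 6 = -5$)
$\left(16 + \frac{D - 4}{7 - 3}\right) A{\left(0 \right)} = \left(16 + \frac{-5 - 4}{7 - 3}\right) 2 \cdot 0^{2} = \left(16 - \frac{9}{4}\right) 2 \cdot 0 = \left(16 - \frac{9}{4}\right) 0 = \frac{55}{4} \cdot 0 = 0$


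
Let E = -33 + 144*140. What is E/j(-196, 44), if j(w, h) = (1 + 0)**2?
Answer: 20127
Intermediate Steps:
E = 20127 (E = -33 + 20160 = 20127)
j(w, h) = 1 (j(w, h) = 1**2 = 1)
E/j(-196, 44) = 20127/1 = 20127*1 = 20127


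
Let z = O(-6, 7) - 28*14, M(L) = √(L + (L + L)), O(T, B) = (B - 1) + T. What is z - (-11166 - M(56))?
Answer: 10774 + 2*√42 ≈ 10787.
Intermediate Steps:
O(T, B) = -1 + B + T (O(T, B) = (-1 + B) + T = -1 + B + T)
M(L) = √3*√L (M(L) = √(L + 2*L) = √(3*L) = √3*√L)
z = -392 (z = (-1 + 7 - 6) - 28*14 = 0 - 392 = -392)
z - (-11166 - M(56)) = -392 - (-11166 - √3*√56) = -392 - (-11166 - √3*2*√14) = -392 - (-11166 - 2*√42) = -392 + (11166 + 2*√42) = 10774 + 2*√42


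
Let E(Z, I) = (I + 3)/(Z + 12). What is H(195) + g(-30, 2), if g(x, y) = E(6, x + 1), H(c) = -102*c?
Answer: -179023/9 ≈ -19891.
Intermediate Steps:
E(Z, I) = (3 + I)/(12 + Z)
g(x, y) = 2/9 + x/18 (g(x, y) = (3 + (x + 1))/(12 + 6) = (3 + (1 + x))/18 = (4 + x)/18 = 2/9 + x/18)
H(195) + g(-30, 2) = -102*195 + (2/9 + (1/18)*(-30)) = -19890 + (2/9 - 5/3) = -19890 - 13/9 = -179023/9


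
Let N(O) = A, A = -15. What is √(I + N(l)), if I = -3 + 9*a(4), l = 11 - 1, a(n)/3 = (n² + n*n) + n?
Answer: 3*√106 ≈ 30.887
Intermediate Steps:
a(n) = 3*n + 6*n² (a(n) = 3*((n² + n*n) + n) = 3*((n² + n²) + n) = 3*(2*n² + n) = 3*(n + 2*n²) = 3*n + 6*n²)
l = 10
N(O) = -15
I = 969 (I = -3 + 9*(3*4*(1 + 2*4)) = -3 + 9*(3*4*(1 + 8)) = -3 + 9*(3*4*9) = -3 + 9*108 = -3 + 972 = 969)
√(I + N(l)) = √(969 - 15) = √954 = 3*√106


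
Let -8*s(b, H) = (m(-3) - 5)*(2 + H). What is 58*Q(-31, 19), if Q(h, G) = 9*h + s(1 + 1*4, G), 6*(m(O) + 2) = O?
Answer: -120321/8 ≈ -15040.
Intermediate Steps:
m(O) = -2 + O/6
s(b, H) = 15/8 + 15*H/16 (s(b, H) = -((-2 + (⅙)*(-3)) - 5)*(2 + H)/8 = -((-2 - ½) - 5)*(2 + H)/8 = -(-5/2 - 5)*(2 + H)/8 = -(-15)*(2 + H)/16 = -(-15 - 15*H/2)/8 = 15/8 + 15*H/16)
Q(h, G) = 15/8 + 9*h + 15*G/16 (Q(h, G) = 9*h + (15/8 + 15*G/16) = 15/8 + 9*h + 15*G/16)
58*Q(-31, 19) = 58*(15/8 + 9*(-31) + (15/16)*19) = 58*(15/8 - 279 + 285/16) = 58*(-4149/16) = -120321/8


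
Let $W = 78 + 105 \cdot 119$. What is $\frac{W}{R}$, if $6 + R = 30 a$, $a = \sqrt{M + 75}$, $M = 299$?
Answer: $\frac{4191}{18698} + \frac{20955 \sqrt{374}}{18698} \approx 21.898$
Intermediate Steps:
$a = \sqrt{374}$ ($a = \sqrt{299 + 75} = \sqrt{374} \approx 19.339$)
$W = 12573$ ($W = 78 + 12495 = 12573$)
$R = -6 + 30 \sqrt{374} \approx 574.17$
$\frac{W}{R} = \frac{12573}{-6 + 30 \sqrt{374}}$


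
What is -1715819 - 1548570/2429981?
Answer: -4169409118009/2429981 ≈ -1.7158e+6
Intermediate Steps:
-1715819 - 1548570/2429981 = -4169409118009/2429981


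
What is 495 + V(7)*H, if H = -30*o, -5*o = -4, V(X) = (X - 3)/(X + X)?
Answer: 3417/7 ≈ 488.14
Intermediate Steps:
V(X) = (-3 + X)/(2*X) (V(X) = (-3 + X)/((2*X)) = (-3 + X)*(1/(2*X)) = (-3 + X)/(2*X))
o = ⅘ (o = -⅕*(-4) = ⅘ ≈ 0.80000)
H = -24 (H = -30*⅘ = -24)
495 + V(7)*H = 495 + ((½)*(-3 + 7)/7)*(-24) = 495 + ((½)*(⅐)*4)*(-24) = 495 + (2/7)*(-24) = 495 - 48/7 = 3417/7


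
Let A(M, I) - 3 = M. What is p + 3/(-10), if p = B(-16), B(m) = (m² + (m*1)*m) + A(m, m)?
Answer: 4987/10 ≈ 498.70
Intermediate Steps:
A(M, I) = 3 + M
B(m) = 3 + m + 2*m² (B(m) = (m² + (m*1)*m) + (3 + m) = (m² + m*m) + (3 + m) = (m² + m²) + (3 + m) = 2*m² + (3 + m) = 3 + m + 2*m²)
p = 499 (p = 3 - 16 + 2*(-16)² = 3 - 16 + 2*256 = 3 - 16 + 512 = 499)
p + 3/(-10) = 499 + 3/(-10) = 499 - ⅒*3 = 499 - 3/10 = 4987/10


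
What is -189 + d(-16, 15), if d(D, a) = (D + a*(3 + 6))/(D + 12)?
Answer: -875/4 ≈ -218.75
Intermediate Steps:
d(D, a) = (D + 9*a)/(12 + D) (d(D, a) = (D + a*9)/(12 + D) = (D + 9*a)/(12 + D))
-189 + d(-16, 15) = -189 + (-16 + 9*15)/(12 - 16) = -189 + (-16 + 135)/(-4) = -189 - 1/4*119 = -189 - 119/4 = -875/4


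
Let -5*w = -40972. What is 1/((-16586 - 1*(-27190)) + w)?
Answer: 5/93992 ≈ 5.3196e-5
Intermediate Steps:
w = 40972/5 (w = -⅕*(-40972) = 40972/5 ≈ 8194.4)
1/((-16586 - 1*(-27190)) + w) = 1/((-16586 - 1*(-27190)) + 40972/5) = 1/((-16586 + 27190) + 40972/5) = 1/(10604 + 40972/5) = 1/(93992/5) = 5/93992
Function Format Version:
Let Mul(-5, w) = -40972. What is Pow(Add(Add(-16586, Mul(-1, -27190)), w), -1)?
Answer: Rational(5, 93992) ≈ 5.3196e-5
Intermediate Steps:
w = Rational(40972, 5) (w = Mul(Rational(-1, 5), -40972) = Rational(40972, 5) ≈ 8194.4)
Pow(Add(Add(-16586, Mul(-1, -27190)), w), -1) = Pow(Add(Add(-16586, Mul(-1, -27190)), Rational(40972, 5)), -1) = Pow(Add(Add(-16586, 27190), Rational(40972, 5)), -1) = Pow(Add(10604, Rational(40972, 5)), -1) = Pow(Rational(93992, 5), -1) = Rational(5, 93992)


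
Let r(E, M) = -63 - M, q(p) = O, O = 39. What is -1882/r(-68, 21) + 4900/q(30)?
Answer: 80833/546 ≈ 148.05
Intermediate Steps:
q(p) = 39
-1882/r(-68, 21) + 4900/q(30) = -1882/(-63 - 1*21) + 4900/39 = -1882/(-63 - 21) + 4900*(1/39) = -1882/(-84) + 4900/39 = -1882*(-1/84) + 4900/39 = 941/42 + 4900/39 = 80833/546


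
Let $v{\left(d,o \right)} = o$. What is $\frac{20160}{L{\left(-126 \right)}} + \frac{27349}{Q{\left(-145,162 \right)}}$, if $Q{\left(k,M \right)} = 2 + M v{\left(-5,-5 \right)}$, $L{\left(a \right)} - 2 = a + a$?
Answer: $- \frac{2312653}{20200} \approx -114.49$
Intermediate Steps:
$L{\left(a \right)} = 2 + 2 a$ ($L{\left(a \right)} = 2 + \left(a + a\right) = 2 + 2 a$)
$Q{\left(k,M \right)} = 2 - 5 M$ ($Q{\left(k,M \right)} = 2 + M \left(-5\right) = 2 - 5 M$)
$\frac{20160}{L{\left(-126 \right)}} + \frac{27349}{Q{\left(-145,162 \right)}} = \frac{20160}{2 + 2 \left(-126\right)} + \frac{27349}{2 - 810} = \frac{20160}{2 - 252} + \frac{27349}{2 - 810} = \frac{20160}{-250} + \frac{27349}{-808} = 20160 \left(- \frac{1}{250}\right) + 27349 \left(- \frac{1}{808}\right) = - \frac{2016}{25} - \frac{27349}{808} = - \frac{2312653}{20200}$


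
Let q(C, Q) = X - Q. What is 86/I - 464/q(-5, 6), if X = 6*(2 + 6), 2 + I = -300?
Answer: -35935/3171 ≈ -11.332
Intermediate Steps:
I = -302 (I = -2 - 300 = -302)
X = 48 (X = 6*8 = 48)
q(C, Q) = 48 - Q
86/I - 464/q(-5, 6) = 86/(-302) - 464/(48 - 1*6) = 86*(-1/302) - 464/(48 - 6) = -43/151 - 464/42 = -43/151 - 464*1/42 = -43/151 - 232/21 = -35935/3171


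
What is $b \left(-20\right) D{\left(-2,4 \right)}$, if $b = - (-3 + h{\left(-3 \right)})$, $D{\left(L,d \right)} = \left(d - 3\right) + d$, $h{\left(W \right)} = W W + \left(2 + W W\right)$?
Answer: $1700$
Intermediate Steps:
$h{\left(W \right)} = 2 + 2 W^{2}$ ($h{\left(W \right)} = W^{2} + \left(2 + W^{2}\right) = 2 + 2 W^{2}$)
$D{\left(L,d \right)} = -3 + 2 d$ ($D{\left(L,d \right)} = \left(-3 + d\right) + d = -3 + 2 d$)
$b = -17$ ($b = - (-3 + \left(2 + 2 \left(-3\right)^{2}\right)) = - (-3 + \left(2 + 2 \cdot 9\right)) = - (-3 + \left(2 + 18\right)) = - (-3 + 20) = \left(-1\right) 17 = -17$)
$b \left(-20\right) D{\left(-2,4 \right)} = \left(-17\right) \left(-20\right) \left(-3 + 2 \cdot 4\right) = 340 \left(-3 + 8\right) = 340 \cdot 5 = 1700$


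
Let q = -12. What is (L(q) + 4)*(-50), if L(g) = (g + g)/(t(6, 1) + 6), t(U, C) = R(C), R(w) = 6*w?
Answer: -100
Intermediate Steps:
t(U, C) = 6*C
L(g) = g/6 (L(g) = (g + g)/(6*1 + 6) = (2*g)/(6 + 6) = (2*g)/12 = (2*g)*(1/12) = g/6)
(L(q) + 4)*(-50) = ((1/6)*(-12) + 4)*(-50) = (-2 + 4)*(-50) = 2*(-50) = -100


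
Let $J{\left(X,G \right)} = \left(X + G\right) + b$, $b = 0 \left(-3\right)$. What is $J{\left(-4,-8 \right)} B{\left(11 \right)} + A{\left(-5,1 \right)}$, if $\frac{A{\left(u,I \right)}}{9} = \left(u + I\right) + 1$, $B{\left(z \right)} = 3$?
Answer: $-63$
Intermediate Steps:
$b = 0$
$J{\left(X,G \right)} = G + X$ ($J{\left(X,G \right)} = \left(X + G\right) + 0 = \left(G + X\right) + 0 = G + X$)
$A{\left(u,I \right)} = 9 + 9 I + 9 u$ ($A{\left(u,I \right)} = 9 \left(\left(u + I\right) + 1\right) = 9 \left(\left(I + u\right) + 1\right) = 9 \left(1 + I + u\right) = 9 + 9 I + 9 u$)
$J{\left(-4,-8 \right)} B{\left(11 \right)} + A{\left(-5,1 \right)} = \left(-8 - 4\right) 3 + \left(9 + 9 \cdot 1 + 9 \left(-5\right)\right) = \left(-12\right) 3 + \left(9 + 9 - 45\right) = -36 - 27 = -63$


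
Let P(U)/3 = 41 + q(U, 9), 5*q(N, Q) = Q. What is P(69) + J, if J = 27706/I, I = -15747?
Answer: 9971044/78735 ≈ 126.64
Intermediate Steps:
q(N, Q) = Q/5
P(U) = 642/5 (P(U) = 3*(41 + (⅕)*9) = 3*(41 + 9/5) = 3*(214/5) = 642/5)
J = -27706/15747 (J = 27706/(-15747) = 27706*(-1/15747) = -27706/15747 ≈ -1.7594)
P(69) + J = 642/5 - 27706/15747 = 9971044/78735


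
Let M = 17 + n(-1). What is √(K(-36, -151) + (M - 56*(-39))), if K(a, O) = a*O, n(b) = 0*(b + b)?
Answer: √7637 ≈ 87.390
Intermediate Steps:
n(b) = 0 (n(b) = 0*(2*b) = 0)
M = 17 (M = 17 + 0 = 17)
K(a, O) = O*a
√(K(-36, -151) + (M - 56*(-39))) = √(-151*(-36) + (17 - 56*(-39))) = √(5436 + (17 + 2184)) = √(5436 + 2201) = √7637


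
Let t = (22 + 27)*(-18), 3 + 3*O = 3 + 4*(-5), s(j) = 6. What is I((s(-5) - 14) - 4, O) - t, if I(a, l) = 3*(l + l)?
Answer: 842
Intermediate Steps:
O = -20/3 (O = -1 + (3 + 4*(-5))/3 = -1 + (3 - 20)/3 = -1 + (⅓)*(-17) = -1 - 17/3 = -20/3 ≈ -6.6667)
t = -882 (t = 49*(-18) = -882)
I(a, l) = 6*l (I(a, l) = 3*(2*l) = 6*l)
I((s(-5) - 14) - 4, O) - t = 6*(-20/3) - 1*(-882) = -40 + 882 = 842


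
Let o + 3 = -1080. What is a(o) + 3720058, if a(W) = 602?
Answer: 3720660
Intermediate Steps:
o = -1083 (o = -3 - 1080 = -1083)
a(o) + 3720058 = 602 + 3720058 = 3720660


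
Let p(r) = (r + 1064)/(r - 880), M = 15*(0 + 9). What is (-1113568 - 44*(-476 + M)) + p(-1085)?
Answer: -719559413/655 ≈ -1.0986e+6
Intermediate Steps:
M = 135 (M = 15*9 = 135)
p(r) = (1064 + r)/(-880 + r)
(-1113568 - 44*(-476 + M)) + p(-1085) = (-1113568 - 44*(-476 + 135)) + (1064 - 1085)/(-880 - 1085) = (-1113568 - 44*(-341)) - 21/(-1965) = (-1113568 + 15004) - 1/1965*(-21) = -1098564 + 7/655 = -719559413/655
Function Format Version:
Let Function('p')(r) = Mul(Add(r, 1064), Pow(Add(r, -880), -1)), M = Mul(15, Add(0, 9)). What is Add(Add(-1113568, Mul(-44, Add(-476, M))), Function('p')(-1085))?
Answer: Rational(-719559413, 655) ≈ -1.0986e+6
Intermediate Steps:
M = 135 (M = Mul(15, 9) = 135)
Function('p')(r) = Mul(Pow(Add(-880, r), -1), Add(1064, r)) (Function('p')(r) = Mul(Add(1064, r), Pow(Add(-880, r), -1)) = Mul(Pow(Add(-880, r), -1), Add(1064, r)))
Add(Add(-1113568, Mul(-44, Add(-476, M))), Function('p')(-1085)) = Add(Add(-1113568, Mul(-44, Add(-476, 135))), Mul(Pow(Add(-880, -1085), -1), Add(1064, -1085))) = Add(Add(-1113568, Mul(-44, -341)), Mul(Pow(-1965, -1), -21)) = Add(Add(-1113568, 15004), Mul(Rational(-1, 1965), -21)) = Add(-1098564, Rational(7, 655)) = Rational(-719559413, 655)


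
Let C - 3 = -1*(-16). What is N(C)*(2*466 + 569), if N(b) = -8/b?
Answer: -632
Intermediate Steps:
C = 19 (C = 3 - 1*(-16) = 3 + 16 = 19)
N(C)*(2*466 + 569) = (-8/19)*(2*466 + 569) = (-8*1/19)*(932 + 569) = -8/19*1501 = -632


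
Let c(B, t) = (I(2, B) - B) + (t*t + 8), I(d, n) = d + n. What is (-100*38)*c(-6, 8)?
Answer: -281200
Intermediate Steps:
c(B, t) = 10 + t**2 (c(B, t) = ((2 + B) - B) + (t*t + 8) = 2 + (t**2 + 8) = 2 + (8 + t**2) = 10 + t**2)
(-100*38)*c(-6, 8) = (-100*38)*(10 + 8**2) = -3800*(10 + 64) = -3800*74 = -281200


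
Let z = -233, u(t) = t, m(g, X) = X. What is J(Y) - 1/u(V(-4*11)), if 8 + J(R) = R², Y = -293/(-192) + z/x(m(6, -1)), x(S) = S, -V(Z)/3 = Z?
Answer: 22300472147/405504 ≈ 54994.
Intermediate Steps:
V(Z) = -3*Z
Y = 45029/192 (Y = -293/(-192) - 233/(-1) = -293*(-1/192) - 233*(-1) = 293/192 + 233 = 45029/192 ≈ 234.53)
J(R) = -8 + R²
J(Y) - 1/u(V(-4*11)) = (-8 + (45029/192)²) - 1/((-(-12)*11)) = (-8 + 2027610841/36864) - 1/((-3*(-44))) = 2027315929/36864 - 1/132 = 22300472147/405504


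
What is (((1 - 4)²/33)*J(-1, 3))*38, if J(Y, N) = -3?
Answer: -342/11 ≈ -31.091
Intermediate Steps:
(((1 - 4)²/33)*J(-1, 3))*38 = (((1 - 4)²/33)*(-3))*38 = (((-3)²*(1/33))*(-3))*38 = ((9*(1/33))*(-3))*38 = ((3/11)*(-3))*38 = -9/11*38 = -342/11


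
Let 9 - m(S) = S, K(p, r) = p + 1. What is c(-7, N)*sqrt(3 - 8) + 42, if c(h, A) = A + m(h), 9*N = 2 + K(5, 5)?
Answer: 42 + 152*I*sqrt(5)/9 ≈ 42.0 + 37.765*I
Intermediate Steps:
K(p, r) = 1 + p
m(S) = 9 - S
N = 8/9 (N = (2 + (1 + 5))/9 = (2 + 6)/9 = (1/9)*8 = 8/9 ≈ 0.88889)
c(h, A) = 9 + A - h (c(h, A) = A + (9 - h) = 9 + A - h)
c(-7, N)*sqrt(3 - 8) + 42 = (9 + 8/9 - 1*(-7))*sqrt(3 - 8) + 42 = (9 + 8/9 + 7)*sqrt(-5) + 42 = 152*(I*sqrt(5))/9 + 42 = 152*I*sqrt(5)/9 + 42 = 42 + 152*I*sqrt(5)/9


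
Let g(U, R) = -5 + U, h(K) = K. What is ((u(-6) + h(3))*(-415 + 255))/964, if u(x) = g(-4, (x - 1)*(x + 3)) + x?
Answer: 480/241 ≈ 1.9917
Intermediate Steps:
u(x) = -9 + x (u(x) = (-5 - 4) + x = -9 + x)
((u(-6) + h(3))*(-415 + 255))/964 = (((-9 - 6) + 3)*(-415 + 255))/964 = ((-15 + 3)*(-160))*(1/964) = -12*(-160)*(1/964) = 1920*(1/964) = 480/241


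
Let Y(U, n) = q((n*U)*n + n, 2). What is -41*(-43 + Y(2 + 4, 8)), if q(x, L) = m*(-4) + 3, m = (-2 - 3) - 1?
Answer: 656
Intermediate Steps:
m = -6 (m = -5 - 1 = -6)
q(x, L) = 27 (q(x, L) = -6*(-4) + 3 = 24 + 3 = 27)
Y(U, n) = 27
-41*(-43 + Y(2 + 4, 8)) = -41*(-43 + 27) = -41*(-16) = 656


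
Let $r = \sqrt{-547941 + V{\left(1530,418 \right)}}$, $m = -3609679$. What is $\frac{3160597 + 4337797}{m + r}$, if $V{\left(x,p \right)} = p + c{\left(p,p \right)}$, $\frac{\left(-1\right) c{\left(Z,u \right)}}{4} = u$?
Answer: $- \frac{13533397677763}{6514891516118} - \frac{3749197 i \sqrt{549195}}{6514891516118} \approx -2.0773 - 0.00042648 i$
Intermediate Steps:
$c{\left(Z,u \right)} = - 4 u$
$V{\left(x,p \right)} = - 3 p$ ($V{\left(x,p \right)} = p - 4 p = - 3 p$)
$r = i \sqrt{549195}$ ($r = \sqrt{-547941 - 1254} = \sqrt{-549195} = i \sqrt{549195} \approx 741.08 i$)
$\frac{3160597 + 4337797}{m + r} = \frac{3160597 + 4337797}{-3609679 + i \sqrt{549195}} = \frac{7498394}{-3609679 + i \sqrt{549195}}$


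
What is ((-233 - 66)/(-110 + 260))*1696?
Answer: -253552/75 ≈ -3380.7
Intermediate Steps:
((-233 - 66)/(-110 + 260))*1696 = -299/150*1696 = -253552/75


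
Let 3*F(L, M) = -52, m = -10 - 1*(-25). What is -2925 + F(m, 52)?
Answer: -8827/3 ≈ -2942.3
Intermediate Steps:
m = 15 (m = -10 + 25 = 15)
F(L, M) = -52/3 (F(L, M) = (⅓)*(-52) = -52/3)
-2925 + F(m, 52) = -2925 - 52/3 = -8827/3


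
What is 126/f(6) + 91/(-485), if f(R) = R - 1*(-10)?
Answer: 29827/3880 ≈ 7.6874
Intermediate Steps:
f(R) = 10 + R (f(R) = R + 10 = 10 + R)
126/f(6) + 91/(-485) = 126/(10 + 6) + 91/(-485) = 126/16 + 91*(-1/485) = 126*(1/16) - 91/485 = 63/8 - 91/485 = 29827/3880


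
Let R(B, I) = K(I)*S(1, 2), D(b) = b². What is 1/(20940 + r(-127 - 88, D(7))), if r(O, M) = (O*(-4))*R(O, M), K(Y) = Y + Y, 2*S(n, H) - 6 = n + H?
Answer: 1/400200 ≈ 2.4987e-6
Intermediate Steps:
S(n, H) = 3 + H/2 + n/2 (S(n, H) = 3 + (n + H)/2 = 3 + (H + n)/2 = 3 + (H/2 + n/2) = 3 + H/2 + n/2)
K(Y) = 2*Y
R(B, I) = 9*I (R(B, I) = (2*I)*(3 + (½)*2 + (½)*1) = (2*I)*(3 + 1 + ½) = (2*I)*(9/2) = 9*I)
r(O, M) = -36*M*O (r(O, M) = (O*(-4))*(9*M) = (-4*O)*(9*M) = -36*M*O)
1/(20940 + r(-127 - 88, D(7))) = 1/(20940 - 36*7²*(-127 - 88)) = 1/(20940 - 36*49*(-215)) = 1/(20940 + 379260) = 1/400200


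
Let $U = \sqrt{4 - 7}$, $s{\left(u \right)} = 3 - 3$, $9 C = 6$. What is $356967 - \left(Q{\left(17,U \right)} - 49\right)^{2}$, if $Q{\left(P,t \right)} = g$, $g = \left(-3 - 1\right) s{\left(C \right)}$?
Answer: $354566$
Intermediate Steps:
$C = \frac{2}{3}$ ($C = \frac{1}{9} \cdot 6 = \frac{2}{3} \approx 0.66667$)
$s{\left(u \right)} = 0$
$U = i \sqrt{3}$ ($U = \sqrt{-3} = i \sqrt{3} \approx 1.732 i$)
$g = 0$ ($g = \left(-3 - 1\right) 0 = \left(-4\right) 0 = 0$)
$Q{\left(P,t \right)} = 0$
$356967 - \left(Q{\left(17,U \right)} - 49\right)^{2} = 356967 - \left(0 - 49\right)^{2} = 356967 - \left(-49\right)^{2} = 356967 - 2401 = 354566$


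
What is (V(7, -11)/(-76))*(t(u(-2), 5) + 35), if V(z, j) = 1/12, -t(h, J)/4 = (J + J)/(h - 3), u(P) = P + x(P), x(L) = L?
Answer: -5/112 ≈ -0.044643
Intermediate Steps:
u(P) = 2*P (u(P) = P + P = 2*P)
t(h, J) = -8*J/(-3 + h) (t(h, J) = -4*(J + J)/(h - 3) = -4*2*J/(-3 + h) = -8*J/(-3 + h))
V(z, j) = 1/12
(V(7, -11)/(-76))*(t(u(-2), 5) + 35) = ((1/12)/(-76))*(-8*5/(-3 + 2*(-2)) + 35) = ((1/12)*(-1/76))*(-8*5/(-3 - 4) + 35) = -(-8*5/(-7) + 35)/912 = -(-8*5*(-⅐) + 35)/912 = -(40/7 + 35)/912 = -1/912*285/7 = -5/112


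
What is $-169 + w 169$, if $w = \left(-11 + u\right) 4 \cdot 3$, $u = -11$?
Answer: $-44785$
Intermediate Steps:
$w = -264$ ($w = \left(-11 - 11\right) 4 \cdot 3 = \left(-22\right) 12 = -264$)
$-169 + w 169 = -169 - 44616 = -44785$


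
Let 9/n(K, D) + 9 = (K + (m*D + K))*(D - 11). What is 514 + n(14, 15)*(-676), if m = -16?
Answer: 446582/857 ≈ 521.10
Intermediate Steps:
n(K, D) = 9/(-9 + (-11 + D)*(-16*D + 2*K)) (n(K, D) = 9/(-9 + (K + (-16*D + K))*(D - 11)) = 9/(-9 + (K + (K - 16*D))*(-11 + D)) = 9/(-9 + (-16*D + 2*K)*(-11 + D)) = 9/(-9 + (-11 + D)*(-16*D + 2*K)))
514 + n(14, 15)*(-676) = 514 - 9/(9 - 176*15 + 16*15² + 22*14 - 2*15*14)*(-676) = 514 - 9/(9 - 2640 + 16*225 + 308 - 420)*(-676) = 514 - 9/(9 - 2640 + 3600 + 308 - 420)*(-676) = 514 - 9/857*(-676) = 514 + 6084/857 = 446582/857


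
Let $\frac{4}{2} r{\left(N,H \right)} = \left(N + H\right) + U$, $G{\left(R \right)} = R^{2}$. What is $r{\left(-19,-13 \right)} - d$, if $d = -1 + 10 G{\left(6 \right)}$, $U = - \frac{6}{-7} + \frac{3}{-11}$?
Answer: $- \frac{57705}{154} \approx -374.71$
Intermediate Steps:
$U = \frac{45}{77}$ ($U = \left(-6\right) \left(- \frac{1}{7}\right) + 3 \left(- \frac{1}{11}\right) = \frac{6}{7} - \frac{3}{11} = \frac{45}{77} \approx 0.58442$)
$d = 359$ ($d = -1 + 10 \cdot 6^{2} = -1 + 10 \cdot 36 = -1 + 360 = 359$)
$r{\left(N,H \right)} = \frac{45}{154} + \frac{H}{2} + \frac{N}{2}$ ($r{\left(N,H \right)} = \frac{\left(N + H\right) + \frac{45}{77}}{2} = \frac{\left(H + N\right) + \frac{45}{77}}{2} = \frac{\frac{45}{77} + H + N}{2} = \frac{45}{154} + \frac{H}{2} + \frac{N}{2}$)
$r{\left(-19,-13 \right)} - d = \left(\frac{45}{154} + \frac{1}{2} \left(-13\right) + \frac{1}{2} \left(-19\right)\right) - 359 = \left(\frac{45}{154} - \frac{13}{2} - \frac{19}{2}\right) - 359 = - \frac{2419}{154} - 359 = - \frac{57705}{154}$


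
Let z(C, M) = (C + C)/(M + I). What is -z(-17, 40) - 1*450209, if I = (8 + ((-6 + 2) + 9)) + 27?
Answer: -18008343/40 ≈ -4.5021e+5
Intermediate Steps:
I = 40 (I = (8 + (-4 + 9)) + 27 = (8 + 5) + 27 = 13 + 27 = 40)
z(C, M) = 2*C/(40 + M) (z(C, M) = (C + C)/(M + 40) = (2*C)/(40 + M) = 2*C/(40 + M))
-z(-17, 40) - 1*450209 = -2*(-17)/(40 + 40) - 1*450209 = -2*(-17)/80 - 450209 = -1*(-17/40) - 450209 = 17/40 - 450209 = -18008343/40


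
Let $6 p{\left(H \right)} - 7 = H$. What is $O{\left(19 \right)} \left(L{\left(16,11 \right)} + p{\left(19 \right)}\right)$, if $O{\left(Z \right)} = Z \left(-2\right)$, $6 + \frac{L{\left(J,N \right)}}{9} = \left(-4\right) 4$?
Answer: $\frac{22078}{3} \approx 7359.3$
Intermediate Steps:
$L{\left(J,N \right)} = -198$ ($L{\left(J,N \right)} = -54 + 9 \left(\left(-4\right) 4\right) = -54 + 9 \left(-16\right) = -54 - 144 = -198$)
$p{\left(H \right)} = \frac{7}{6} + \frac{H}{6}$
$O{\left(Z \right)} = - 2 Z$
$O{\left(19 \right)} \left(L{\left(16,11 \right)} + p{\left(19 \right)}\right) = \left(-2\right) 19 \left(-198 + \left(\frac{7}{6} + \frac{1}{6} \cdot 19\right)\right) = - 38 \left(-198 + \left(\frac{7}{6} + \frac{19}{6}\right)\right) = - 38 \left(-198 + \frac{13}{3}\right) = \left(-38\right) \left(- \frac{581}{3}\right) = \frac{22078}{3}$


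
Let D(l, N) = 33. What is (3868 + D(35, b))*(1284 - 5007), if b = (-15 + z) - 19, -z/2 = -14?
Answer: -14523423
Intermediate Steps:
z = 28 (z = -2*(-14) = 28)
b = -6 (b = (-15 + 28) - 19 = 13 - 19 = -6)
(3868 + D(35, b))*(1284 - 5007) = (3868 + 33)*(1284 - 5007) = 3901*(-3723) = -14523423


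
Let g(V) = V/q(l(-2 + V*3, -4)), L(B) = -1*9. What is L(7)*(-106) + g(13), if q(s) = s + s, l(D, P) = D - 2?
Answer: 66793/70 ≈ 954.19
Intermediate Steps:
L(B) = -9
l(D, P) = -2 + D
q(s) = 2*s
g(V) = V/(-8 + 6*V) (g(V) = V/((2*(-2 + (-2 + V*3)))) = V/((2*(-2 + (-2 + 3*V)))) = V/((2*(-4 + 3*V))) = V/(-8 + 6*V))
L(7)*(-106) + g(13) = -9*(-106) + (1/2)*13/(-4 + 3*13) = 954 + (1/2)*13/(-4 + 39) = 954 + (1/2)*13/35 = 954 + (1/2)*13*(1/35) = 954 + 13/70 = 66793/70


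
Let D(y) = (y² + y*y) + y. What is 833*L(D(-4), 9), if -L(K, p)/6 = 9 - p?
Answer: 0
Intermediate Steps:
D(y) = y + 2*y² (D(y) = (y² + y²) + y = 2*y² + y = y + 2*y²)
L(K, p) = -54 + 6*p (L(K, p) = -6*(9 - p) = -54 + 6*p)
833*L(D(-4), 9) = 833*(-54 + 6*9) = 833*(-54 + 54) = 833*0 = 0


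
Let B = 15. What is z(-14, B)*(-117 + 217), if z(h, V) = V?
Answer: 1500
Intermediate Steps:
z(-14, B)*(-117 + 217) = 15*(-117 + 217) = 15*100 = 1500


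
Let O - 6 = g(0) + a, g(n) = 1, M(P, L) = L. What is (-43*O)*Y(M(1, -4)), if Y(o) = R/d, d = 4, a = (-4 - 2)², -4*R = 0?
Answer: 0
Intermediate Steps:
R = 0 (R = -¼*0 = 0)
a = 36 (a = (-6)² = 36)
O = 43 (O = 6 + (1 + 36) = 6 + 37 = 43)
Y(o) = 0 (Y(o) = 0/4 = 0*(¼) = 0)
(-43*O)*Y(M(1, -4)) = -43*43*0 = -1849*0 = 0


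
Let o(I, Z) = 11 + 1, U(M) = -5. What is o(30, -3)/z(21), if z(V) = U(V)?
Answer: -12/5 ≈ -2.4000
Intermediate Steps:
o(I, Z) = 12
z(V) = -5
o(30, -3)/z(21) = 12/(-5) = 12*(-⅕) = -12/5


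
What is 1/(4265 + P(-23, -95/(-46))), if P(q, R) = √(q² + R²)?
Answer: 9024740/38489387711 - 46*√1128389/38489387711 ≈ 0.00023320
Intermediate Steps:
P(q, R) = √(R² + q²)
1/(4265 + P(-23, -95/(-46))) = 1/(4265 + √((-95/(-46))² + (-23)²)) = 1/(4265 + √((-95*(-1/46))² + 529)) = 1/(4265 + √((95/46)² + 529)) = 1/(4265 + √(9025/2116 + 529)) = 1/(4265 + √(1128389/2116)) = 1/(4265 + √1128389/46)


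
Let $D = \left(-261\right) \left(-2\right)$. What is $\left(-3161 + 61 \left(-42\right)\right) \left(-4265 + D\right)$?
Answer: $21421189$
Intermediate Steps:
$D = 522$
$\left(-3161 + 61 \left(-42\right)\right) \left(-4265 + D\right) = \left(-3161 + 61 \left(-42\right)\right) \left(-4265 + 522\right) = \left(-3161 - 2562\right) \left(-3743\right) = \left(-5723\right) \left(-3743\right) = 21421189$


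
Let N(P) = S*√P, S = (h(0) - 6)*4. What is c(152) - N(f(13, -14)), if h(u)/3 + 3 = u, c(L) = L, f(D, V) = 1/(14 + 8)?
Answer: 152 + 30*√22/11 ≈ 164.79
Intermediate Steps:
f(D, V) = 1/22
h(u) = -9 + 3*u
S = -60 (S = ((-9 + 3*0) - 6)*4 = ((-9 + 0) - 6)*4 = (-9 - 6)*4 = -15*4 = -60)
N(P) = -60*√P
c(152) - N(f(13, -14)) = 152 - (-60)*√(1/22) = 152 - (-60)*√22/22 = 152 - (-30)*√22/11 = 152 + 30*√22/11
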